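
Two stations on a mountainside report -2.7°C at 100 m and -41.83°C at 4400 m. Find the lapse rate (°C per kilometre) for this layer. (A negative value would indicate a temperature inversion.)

Γ = −ΔT/Δz = (-2.7 − (-41.83)) / (4400 − 100) m
  = 39.13°C / 4.3 km = 9.1°C/km

9.1°C/km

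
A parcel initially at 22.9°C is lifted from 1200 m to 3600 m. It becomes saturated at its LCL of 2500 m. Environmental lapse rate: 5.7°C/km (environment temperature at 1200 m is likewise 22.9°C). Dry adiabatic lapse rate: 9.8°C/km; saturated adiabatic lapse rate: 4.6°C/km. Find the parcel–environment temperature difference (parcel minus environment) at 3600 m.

Parcel:
  Dry to 2500 m: -9.8 × 1.3 km = -12.74°C, so T = 10.16°C.
  Saturated to 3600 m: -4.6 × 1.1 km = -5.06°C, so T = 5.1°C.
Environment:
  Environment to 3600 m: -5.7 × 2.4 km = -13.68°C, so T = 9.22°C.
T_parcel − T_env = 5.1 − 9.22 = -4.12°C

-4.12°C (parcel cooler than environment)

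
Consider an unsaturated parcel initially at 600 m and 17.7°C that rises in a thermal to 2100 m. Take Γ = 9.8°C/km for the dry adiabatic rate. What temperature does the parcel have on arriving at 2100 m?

From 600 m to 2100 m (dry adiabatic): cools by 9.8 × 1.5 = 14.7°C, giving 3°C.

3°C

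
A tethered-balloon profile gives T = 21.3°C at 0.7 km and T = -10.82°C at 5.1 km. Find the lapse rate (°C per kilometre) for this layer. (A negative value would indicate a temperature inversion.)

Γ = −ΔT/Δz = (21.3 − (-10.82)) / (5100 − 700) m
  = 32.12°C / 4.4 km = 7.3°C/km

7.3°C/km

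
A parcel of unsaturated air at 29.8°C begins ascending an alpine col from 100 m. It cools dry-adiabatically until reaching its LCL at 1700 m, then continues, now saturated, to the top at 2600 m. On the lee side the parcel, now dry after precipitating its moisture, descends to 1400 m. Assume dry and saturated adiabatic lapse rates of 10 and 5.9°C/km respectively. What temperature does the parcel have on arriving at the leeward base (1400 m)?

Dry to 1700 m: -10 × 1.6 km = -16°C, so T = 13.8°C.
Saturated to 2600 m: -5.9 × 0.9 km = -5.31°C, so T = 8.49°C.
Dry descent to 1400 m: +10 × 1.2 km = +12°C, so T = 20.49°C.

20.49°C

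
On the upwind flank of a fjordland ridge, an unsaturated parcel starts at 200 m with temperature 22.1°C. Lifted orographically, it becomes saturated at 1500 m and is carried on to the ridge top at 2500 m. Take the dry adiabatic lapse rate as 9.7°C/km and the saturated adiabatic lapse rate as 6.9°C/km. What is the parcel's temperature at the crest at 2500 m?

200–1500 m, dry: Δz = 1.3 km ⇒ ΔT = -12.61°C; T = 9.49°C
1500–2500 m, saturated: Δz = 1 km ⇒ ΔT = -6.9°C; T = 2.59°C

2.59°C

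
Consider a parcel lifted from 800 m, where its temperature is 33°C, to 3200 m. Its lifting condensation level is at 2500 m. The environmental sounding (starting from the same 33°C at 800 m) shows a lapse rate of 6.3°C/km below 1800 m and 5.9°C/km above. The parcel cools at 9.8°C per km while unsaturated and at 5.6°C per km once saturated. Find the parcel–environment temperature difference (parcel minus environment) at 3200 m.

Parcel:
  Dry to 2500 m: -9.8 × 1.7 km = -16.66°C, so T = 16.34°C.
  Saturated to 3200 m: -5.6 × 0.7 km = -3.92°C, so T = 12.42°C.
Environment:
  Environment, lower layer to 1800 m: -6.3 × 1 km = -6.3°C, so T = 26.7°C.
  Environment, upper layer to 3200 m: -5.9 × 1.4 km = -8.26°C, so T = 18.44°C.
T_parcel − T_env = 12.42 − 18.44 = -6.02°C

-6.02°C (parcel cooler than environment)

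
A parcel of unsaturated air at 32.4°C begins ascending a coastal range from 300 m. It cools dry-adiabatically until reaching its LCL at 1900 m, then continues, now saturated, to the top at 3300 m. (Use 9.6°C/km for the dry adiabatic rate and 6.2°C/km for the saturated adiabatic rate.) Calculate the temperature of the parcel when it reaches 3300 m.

8.36°C

Dry to 1900 m: -9.6 × 1.6 km = -15.36°C, so T = 17.04°C.
Saturated to 3300 m: -6.2 × 1.4 km = -8.68°C, so T = 8.36°C.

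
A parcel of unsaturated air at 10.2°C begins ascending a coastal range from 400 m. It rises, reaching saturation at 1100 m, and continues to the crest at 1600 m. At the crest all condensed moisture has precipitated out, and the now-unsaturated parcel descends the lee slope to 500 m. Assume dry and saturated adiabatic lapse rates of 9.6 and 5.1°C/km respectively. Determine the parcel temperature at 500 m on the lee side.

400 → 1100 m (dry, 9.6°C/km): ΔT = -9.6 × 0.7 = -6.72°C → T = 3.48°C
1100 → 1600 m (saturated, 5.1°C/km): ΔT = -5.1 × 0.5 = -2.55°C → T = 0.93°C
1600 → 500 m (dry descent, 9.6°C/km): ΔT = +9.6 × 1.1 = +10.56°C → T = 11.49°C

11.49°C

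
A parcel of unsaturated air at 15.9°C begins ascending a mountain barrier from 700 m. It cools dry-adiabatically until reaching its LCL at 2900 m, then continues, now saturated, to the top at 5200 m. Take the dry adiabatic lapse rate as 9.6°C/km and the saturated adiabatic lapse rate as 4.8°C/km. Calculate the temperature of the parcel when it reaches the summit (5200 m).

-16.26°C

700 → 2900 m (dry, 9.6°C/km): ΔT = -9.6 × 2.2 = -21.12°C → T = -5.22°C
2900 → 5200 m (saturated, 4.8°C/km): ΔT = -4.8 × 2.3 = -11.04°C → T = -16.26°C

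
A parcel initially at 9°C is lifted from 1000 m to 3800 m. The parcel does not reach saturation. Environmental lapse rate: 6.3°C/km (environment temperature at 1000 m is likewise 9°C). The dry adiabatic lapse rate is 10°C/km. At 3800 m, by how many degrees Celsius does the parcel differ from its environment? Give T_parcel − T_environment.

Parcel:
  From 1000 m to 3800 m (dry): cools by 10 × 2.8 = 28°C, giving -19°C.
Environment:
  From 1000 m to 3800 m (environment): cools by 6.3 × 2.8 = 17.64°C, giving -8.64°C.
T_parcel − T_env = -19 − (-8.64) = -10.36°C

-10.36°C (parcel cooler than environment)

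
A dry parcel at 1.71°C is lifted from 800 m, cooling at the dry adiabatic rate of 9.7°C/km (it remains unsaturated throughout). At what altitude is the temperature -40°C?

5100 m

Height above start = (1.71 − (-40)) / 9.7 = 4.3 km
Altitude = 800 m + 4300 m = 5100 m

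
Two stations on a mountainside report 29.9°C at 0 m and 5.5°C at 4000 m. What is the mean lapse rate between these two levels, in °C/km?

Γ = −ΔT/Δz = (29.9 − 5.5) / (4000 − 0) m
  = 24.4°C / 4 km = 6.1°C/km

6.1°C/km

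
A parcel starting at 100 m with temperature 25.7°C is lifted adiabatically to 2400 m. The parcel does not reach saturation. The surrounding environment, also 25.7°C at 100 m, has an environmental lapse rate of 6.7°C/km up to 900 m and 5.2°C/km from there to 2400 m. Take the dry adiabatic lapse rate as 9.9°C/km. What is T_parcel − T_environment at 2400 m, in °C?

-9.61°C (parcel cooler than environment)

Parcel:
  From 100 m to 2400 m (dry): cools by 9.9 × 2.3 = 22.77°C, giving 2.93°C.
Environment:
  From 100 m to 900 m (environment, lower layer): cools by 6.7 × 0.8 = 5.36°C, giving 20.34°C.
  From 900 m to 2400 m (environment, upper layer): cools by 5.2 × 1.5 = 7.8°C, giving 12.54°C.
T_parcel − T_env = 2.93 − 12.54 = -9.61°C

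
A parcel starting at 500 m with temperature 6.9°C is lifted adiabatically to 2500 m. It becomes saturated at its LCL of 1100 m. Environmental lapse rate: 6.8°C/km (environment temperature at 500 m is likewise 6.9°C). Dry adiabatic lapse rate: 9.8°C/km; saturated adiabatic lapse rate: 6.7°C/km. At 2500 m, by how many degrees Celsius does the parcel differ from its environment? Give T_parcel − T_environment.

Parcel:
  From 500 m to 1100 m (dry): cools by 9.8 × 0.6 = 5.88°C, giving 1.02°C.
  From 1100 m to 2500 m (saturated): cools by 6.7 × 1.4 = 9.38°C, giving -8.36°C.
Environment:
  From 500 m to 2500 m (environment): cools by 6.8 × 2 = 13.6°C, giving -6.7°C.
T_parcel − T_env = -8.36 − (-6.7) = -1.66°C

-1.66°C (parcel cooler than environment)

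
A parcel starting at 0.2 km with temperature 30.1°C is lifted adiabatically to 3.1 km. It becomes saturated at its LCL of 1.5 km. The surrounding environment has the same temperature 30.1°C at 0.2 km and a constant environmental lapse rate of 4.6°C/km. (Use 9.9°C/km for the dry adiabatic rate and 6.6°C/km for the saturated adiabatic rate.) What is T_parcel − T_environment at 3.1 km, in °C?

Parcel:
  200–1500 m, dry: Δz = 1.3 km ⇒ ΔT = -12.87°C; T = 17.23°C
  1500–3100 m, saturated: Δz = 1.6 km ⇒ ΔT = -10.56°C; T = 6.67°C
Environment:
  200–3100 m, environment: Δz = 2.9 km ⇒ ΔT = -13.34°C; T = 16.76°C
T_parcel − T_env = 6.67 − 16.76 = -10.09°C

-10.09°C (parcel cooler than environment)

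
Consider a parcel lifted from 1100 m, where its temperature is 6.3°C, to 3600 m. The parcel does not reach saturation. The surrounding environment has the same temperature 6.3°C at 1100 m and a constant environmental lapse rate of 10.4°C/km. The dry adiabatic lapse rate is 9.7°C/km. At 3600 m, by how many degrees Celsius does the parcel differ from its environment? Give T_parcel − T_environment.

+1.75°C (parcel warmer than environment)

Parcel:
  1100–3600 m, dry: Δz = 2.5 km ⇒ ΔT = -24.25°C; T = -17.95°C
Environment:
  1100–3600 m, environment: Δz = 2.5 km ⇒ ΔT = -26°C; T = -19.7°C
T_parcel − T_env = -17.95 − (-19.7) = +1.75°C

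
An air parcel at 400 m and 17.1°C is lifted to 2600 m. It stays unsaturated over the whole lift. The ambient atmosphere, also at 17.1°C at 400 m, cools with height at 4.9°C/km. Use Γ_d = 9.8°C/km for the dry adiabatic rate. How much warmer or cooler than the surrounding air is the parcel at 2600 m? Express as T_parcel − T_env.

-10.78°C (parcel cooler than environment)

Parcel:
  400 → 2600 m (dry, 9.8°C/km): ΔT = -9.8 × 2.2 = -21.56°C → T = -4.46°C
Environment:
  400 → 2600 m (environment, 4.9°C/km): ΔT = -4.9 × 2.2 = -10.78°C → T = 6.32°C
T_parcel − T_env = -4.46 − 6.32 = -10.78°C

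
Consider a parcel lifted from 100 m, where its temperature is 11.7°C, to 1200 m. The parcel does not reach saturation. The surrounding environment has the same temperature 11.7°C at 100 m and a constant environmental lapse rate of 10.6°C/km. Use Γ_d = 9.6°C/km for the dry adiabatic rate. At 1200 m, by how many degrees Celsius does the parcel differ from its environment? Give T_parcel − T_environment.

Parcel:
  Dry to 1200 m: -9.6 × 1.1 km = -10.56°C, so T = 1.14°C.
Environment:
  Environment to 1200 m: -10.6 × 1.1 km = -11.66°C, so T = 0.04°C.
T_parcel − T_env = 1.14 − 0.04 = +1.1°C

+1.1°C (parcel warmer than environment)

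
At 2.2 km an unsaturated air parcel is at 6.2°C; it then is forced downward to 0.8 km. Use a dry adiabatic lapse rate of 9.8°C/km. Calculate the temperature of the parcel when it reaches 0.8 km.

From 2200 m to 800 m (dry adiabatic): warms by 9.8 × 1.4 = 13.72°C, giving 19.92°C.

19.92°C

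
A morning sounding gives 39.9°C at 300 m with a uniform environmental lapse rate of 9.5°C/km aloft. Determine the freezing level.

4500 m

Height above start = (39.9 − 0) / 9.5 = 4.2 km
Altitude = 300 m + 4200 m = 4500 m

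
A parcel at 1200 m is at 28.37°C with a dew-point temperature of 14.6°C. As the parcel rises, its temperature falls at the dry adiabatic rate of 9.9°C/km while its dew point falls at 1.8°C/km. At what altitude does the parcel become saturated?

T and T_d converge at 9.9 − 1.8 = 8.1°C per km
Height above start = (28.37 − 14.6) / 8.1 = 1.7 km
LCL altitude = 1200 m + 1700 m = 2900 m

2900 m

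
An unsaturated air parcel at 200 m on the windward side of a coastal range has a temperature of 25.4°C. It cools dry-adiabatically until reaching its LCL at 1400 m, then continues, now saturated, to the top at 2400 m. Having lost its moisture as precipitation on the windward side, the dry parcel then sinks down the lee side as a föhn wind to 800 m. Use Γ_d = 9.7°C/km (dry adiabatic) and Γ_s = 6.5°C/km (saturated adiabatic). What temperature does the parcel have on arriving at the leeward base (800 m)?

200 → 1400 m (dry, 9.7°C/km): ΔT = -9.7 × 1.2 = -11.64°C → T = 13.76°C
1400 → 2400 m (saturated, 6.5°C/km): ΔT = -6.5 × 1 = -6.5°C → T = 7.26°C
2400 → 800 m (dry descent, 9.7°C/km): ΔT = +9.7 × 1.6 = +15.52°C → T = 22.78°C

22.78°C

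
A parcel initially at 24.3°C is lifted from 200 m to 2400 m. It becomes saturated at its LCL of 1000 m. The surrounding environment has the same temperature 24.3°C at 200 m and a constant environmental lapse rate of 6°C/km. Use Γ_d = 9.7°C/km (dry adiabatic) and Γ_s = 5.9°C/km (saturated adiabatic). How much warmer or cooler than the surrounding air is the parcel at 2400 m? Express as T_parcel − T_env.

Parcel:
  200 → 1000 m (dry, 9.7°C/km): ΔT = -9.7 × 0.8 = -7.76°C → T = 16.54°C
  1000 → 2400 m (saturated, 5.9°C/km): ΔT = -5.9 × 1.4 = -8.26°C → T = 8.28°C
Environment:
  200 → 2400 m (environment, 6°C/km): ΔT = -6 × 2.2 = -13.2°C → T = 11.1°C
T_parcel − T_env = 8.28 − 11.1 = -2.82°C

-2.82°C (parcel cooler than environment)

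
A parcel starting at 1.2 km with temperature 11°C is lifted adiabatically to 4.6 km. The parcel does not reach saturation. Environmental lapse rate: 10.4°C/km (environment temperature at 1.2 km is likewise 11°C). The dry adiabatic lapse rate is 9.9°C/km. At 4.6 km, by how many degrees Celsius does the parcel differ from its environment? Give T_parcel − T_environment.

Parcel:
  1200–4600 m, dry: Δz = 3.4 km ⇒ ΔT = -33.66°C; T = -22.66°C
Environment:
  1200–4600 m, environment: Δz = 3.4 km ⇒ ΔT = -35.36°C; T = -24.36°C
T_parcel − T_env = -22.66 − (-24.36) = +1.7°C

+1.7°C (parcel warmer than environment)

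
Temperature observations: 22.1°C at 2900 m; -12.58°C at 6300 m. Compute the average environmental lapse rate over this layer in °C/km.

Γ = −ΔT/Δz = (22.1 − (-12.58)) / (6300 − 2900) m
  = 34.68°C / 3.4 km = 10.2°C/km

10.2°C/km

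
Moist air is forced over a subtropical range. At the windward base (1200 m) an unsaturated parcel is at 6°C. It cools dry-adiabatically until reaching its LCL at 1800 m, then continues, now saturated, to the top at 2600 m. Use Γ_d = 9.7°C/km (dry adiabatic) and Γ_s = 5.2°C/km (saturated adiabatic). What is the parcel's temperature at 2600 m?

-3.98°C

From 1200 m to 1800 m (dry): cools by 9.7 × 0.6 = 5.82°C, giving 0.18°C.
From 1800 m to 2600 m (saturated): cools by 5.2 × 0.8 = 4.16°C, giving -3.98°C.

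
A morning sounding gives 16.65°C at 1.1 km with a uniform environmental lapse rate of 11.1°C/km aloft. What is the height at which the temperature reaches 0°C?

2.6 km

Height above start = (16.65 − 0) / 11.1 = 1.5 km
Altitude = 1100 m + 1500 m = 2600 m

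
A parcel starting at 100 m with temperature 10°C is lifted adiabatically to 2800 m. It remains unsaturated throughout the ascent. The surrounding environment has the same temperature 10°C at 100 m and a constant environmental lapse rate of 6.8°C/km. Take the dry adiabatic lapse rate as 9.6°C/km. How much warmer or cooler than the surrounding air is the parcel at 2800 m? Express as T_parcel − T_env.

-7.56°C (parcel cooler than environment)

Parcel:
  Dry to 2800 m: -9.6 × 2.7 km = -25.92°C, so T = -15.92°C.
Environment:
  Environment to 2800 m: -6.8 × 2.7 km = -18.36°C, so T = -8.36°C.
T_parcel − T_env = -15.92 − (-8.36) = -7.56°C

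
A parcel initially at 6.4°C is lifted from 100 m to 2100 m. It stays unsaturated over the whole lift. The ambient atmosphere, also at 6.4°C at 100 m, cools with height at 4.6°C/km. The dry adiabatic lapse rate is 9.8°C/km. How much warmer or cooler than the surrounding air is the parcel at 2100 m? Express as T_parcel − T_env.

Parcel:
  100–2100 m, dry: Δz = 2 km ⇒ ΔT = -19.6°C; T = -13.2°C
Environment:
  100–2100 m, environment: Δz = 2 km ⇒ ΔT = -9.2°C; T = -2.8°C
T_parcel − T_env = -13.2 − (-2.8) = -10.4°C

-10.4°C (parcel cooler than environment)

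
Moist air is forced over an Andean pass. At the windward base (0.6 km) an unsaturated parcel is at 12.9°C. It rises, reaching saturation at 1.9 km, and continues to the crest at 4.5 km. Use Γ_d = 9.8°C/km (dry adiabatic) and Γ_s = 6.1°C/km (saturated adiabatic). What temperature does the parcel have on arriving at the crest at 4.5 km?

600–1900 m, dry: Δz = 1.3 km ⇒ ΔT = -12.74°C; T = 0.16°C
1900–4500 m, saturated: Δz = 2.6 km ⇒ ΔT = -15.86°C; T = -15.7°C

-15.7°C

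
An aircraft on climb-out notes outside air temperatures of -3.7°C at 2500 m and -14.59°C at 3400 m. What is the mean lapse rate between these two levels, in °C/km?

12.1°C/km

Γ = −ΔT/Δz = (-3.7 − (-14.59)) / (3400 − 2500) m
  = 10.89°C / 0.9 km = 12.1°C/km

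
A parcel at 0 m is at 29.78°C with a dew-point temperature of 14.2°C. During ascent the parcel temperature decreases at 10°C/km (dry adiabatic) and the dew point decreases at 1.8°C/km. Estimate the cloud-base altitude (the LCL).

1900 m

T and T_d converge at 10 − 1.8 = 8.2°C per km
Height above start = (29.78 − 14.2) / 8.2 = 1.9 km
LCL altitude = 0 m + 1900 m = 1900 m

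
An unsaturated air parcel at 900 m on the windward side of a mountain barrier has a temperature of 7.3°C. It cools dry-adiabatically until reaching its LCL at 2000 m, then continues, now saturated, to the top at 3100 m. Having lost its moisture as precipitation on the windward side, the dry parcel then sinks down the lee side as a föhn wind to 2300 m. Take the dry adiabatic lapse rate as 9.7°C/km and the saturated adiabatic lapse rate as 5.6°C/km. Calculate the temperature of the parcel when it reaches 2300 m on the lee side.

-1.77°C

From 900 m to 2000 m (dry): cools by 9.7 × 1.1 = 10.67°C, giving -3.37°C.
From 2000 m to 3100 m (saturated): cools by 5.6 × 1.1 = 6.16°C, giving -9.53°C.
From 3100 m to 2300 m (dry descent): warms by 9.7 × 0.8 = 7.76°C, giving -1.77°C.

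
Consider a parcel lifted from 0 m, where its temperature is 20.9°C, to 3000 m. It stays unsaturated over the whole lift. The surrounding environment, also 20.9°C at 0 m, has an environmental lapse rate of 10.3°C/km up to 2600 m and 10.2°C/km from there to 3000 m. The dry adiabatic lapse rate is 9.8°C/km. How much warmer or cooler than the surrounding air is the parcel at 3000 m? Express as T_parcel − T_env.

Parcel:
  0 → 3000 m (dry, 9.8°C/km): ΔT = -9.8 × 3 = -29.4°C → T = -8.5°C
Environment:
  0 → 2600 m (environment, lower layer, 10.3°C/km): ΔT = -10.3 × 2.6 = -26.78°C → T = -5.88°C
  2600 → 3000 m (environment, upper layer, 10.2°C/km): ΔT = -10.2 × 0.4 = -4.08°C → T = -9.96°C
T_parcel − T_env = -8.5 − (-9.96) = +1.46°C

+1.46°C (parcel warmer than environment)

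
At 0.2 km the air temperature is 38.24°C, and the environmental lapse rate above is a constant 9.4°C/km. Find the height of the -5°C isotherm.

4.8 km

Height above start = (38.24 − (-5)) / 9.4 = 4.6 km
Altitude = 200 m + 4600 m = 4800 m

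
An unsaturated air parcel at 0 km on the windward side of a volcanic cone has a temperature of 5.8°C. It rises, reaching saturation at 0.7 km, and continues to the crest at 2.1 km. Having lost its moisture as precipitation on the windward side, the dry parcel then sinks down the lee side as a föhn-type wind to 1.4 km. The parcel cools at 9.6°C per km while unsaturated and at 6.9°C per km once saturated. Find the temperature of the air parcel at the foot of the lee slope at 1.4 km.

0–700 m, dry: Δz = 0.7 km ⇒ ΔT = -6.72°C; T = -0.92°C
700–2100 m, saturated: Δz = 1.4 km ⇒ ΔT = -9.66°C; T = -10.58°C
2100–1400 m, dry descent: Δz = 0.7 km ⇒ ΔT = +6.72°C; T = -3.86°C

-3.86°C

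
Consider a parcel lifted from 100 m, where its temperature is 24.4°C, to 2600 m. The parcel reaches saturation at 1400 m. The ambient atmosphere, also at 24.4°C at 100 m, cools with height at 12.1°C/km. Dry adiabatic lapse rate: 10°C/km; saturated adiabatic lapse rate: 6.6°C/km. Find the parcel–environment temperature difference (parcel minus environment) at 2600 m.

Parcel:
  100–1400 m, dry: Δz = 1.3 km ⇒ ΔT = -13°C; T = 11.4°C
  1400–2600 m, saturated: Δz = 1.2 km ⇒ ΔT = -7.92°C; T = 3.48°C
Environment:
  100–2600 m, environment: Δz = 2.5 km ⇒ ΔT = -30.25°C; T = -5.85°C
T_parcel − T_env = 3.48 − (-5.85) = +9.33°C

+9.33°C (parcel warmer than environment)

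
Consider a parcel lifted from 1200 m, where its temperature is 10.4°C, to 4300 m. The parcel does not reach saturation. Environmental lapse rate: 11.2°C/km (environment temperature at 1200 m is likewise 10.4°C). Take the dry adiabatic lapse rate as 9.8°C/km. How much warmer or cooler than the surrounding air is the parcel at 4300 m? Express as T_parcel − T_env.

Parcel:
  From 1200 m to 4300 m (dry): cools by 9.8 × 3.1 = 30.38°C, giving -19.98°C.
Environment:
  From 1200 m to 4300 m (environment): cools by 11.2 × 3.1 = 34.72°C, giving -24.32°C.
T_parcel − T_env = -19.98 − (-24.32) = +4.34°C

+4.34°C (parcel warmer than environment)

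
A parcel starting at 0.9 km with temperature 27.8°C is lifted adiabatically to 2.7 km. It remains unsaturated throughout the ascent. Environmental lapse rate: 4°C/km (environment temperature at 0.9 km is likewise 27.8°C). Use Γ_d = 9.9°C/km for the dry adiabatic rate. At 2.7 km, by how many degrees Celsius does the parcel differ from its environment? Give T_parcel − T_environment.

-10.62°C (parcel cooler than environment)

Parcel:
  900 → 2700 m (dry, 9.9°C/km): ΔT = -9.9 × 1.8 = -17.82°C → T = 9.98°C
Environment:
  900 → 2700 m (environment, 4°C/km): ΔT = -4 × 1.8 = -7.2°C → T = 20.6°C
T_parcel − T_env = 9.98 − 20.6 = -10.62°C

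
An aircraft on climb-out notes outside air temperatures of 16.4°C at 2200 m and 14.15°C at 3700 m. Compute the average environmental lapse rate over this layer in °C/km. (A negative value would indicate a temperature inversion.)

1.5°C/km

Γ = −ΔT/Δz = (16.4 − 14.15) / (3700 − 2200) m
  = 2.25°C / 1.5 km = 1.5°C/km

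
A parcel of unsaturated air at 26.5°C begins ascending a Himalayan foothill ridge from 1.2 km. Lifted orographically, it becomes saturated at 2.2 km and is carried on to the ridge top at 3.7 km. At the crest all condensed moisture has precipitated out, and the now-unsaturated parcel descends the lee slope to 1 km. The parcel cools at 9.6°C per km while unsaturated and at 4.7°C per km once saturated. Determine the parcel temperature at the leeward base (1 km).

Dry to 2200 m: -9.6 × 1 km = -9.6°C, so T = 16.9°C.
Saturated to 3700 m: -4.7 × 1.5 km = -7.05°C, so T = 9.85°C.
Dry descent to 1000 m: +9.6 × 2.7 km = +25.92°C, so T = 35.77°C.

35.77°C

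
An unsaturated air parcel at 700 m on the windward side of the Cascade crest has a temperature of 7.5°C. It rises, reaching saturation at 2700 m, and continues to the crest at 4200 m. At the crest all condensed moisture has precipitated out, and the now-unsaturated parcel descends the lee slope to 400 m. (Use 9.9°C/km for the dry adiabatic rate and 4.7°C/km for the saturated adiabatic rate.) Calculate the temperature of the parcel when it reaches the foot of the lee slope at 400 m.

18.27°C

700–2700 m, dry: Δz = 2 km ⇒ ΔT = -19.8°C; T = -12.3°C
2700–4200 m, saturated: Δz = 1.5 km ⇒ ΔT = -7.05°C; T = -19.35°C
4200–400 m, dry descent: Δz = 3.8 km ⇒ ΔT = +37.62°C; T = 18.27°C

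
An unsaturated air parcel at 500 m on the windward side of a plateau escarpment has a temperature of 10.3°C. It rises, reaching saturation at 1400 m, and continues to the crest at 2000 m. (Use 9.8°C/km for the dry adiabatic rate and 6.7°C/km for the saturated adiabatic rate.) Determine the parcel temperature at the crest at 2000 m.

-2.54°C

500–1400 m, dry: Δz = 0.9 km ⇒ ΔT = -8.82°C; T = 1.48°C
1400–2000 m, saturated: Δz = 0.6 km ⇒ ΔT = -4.02°C; T = -2.54°C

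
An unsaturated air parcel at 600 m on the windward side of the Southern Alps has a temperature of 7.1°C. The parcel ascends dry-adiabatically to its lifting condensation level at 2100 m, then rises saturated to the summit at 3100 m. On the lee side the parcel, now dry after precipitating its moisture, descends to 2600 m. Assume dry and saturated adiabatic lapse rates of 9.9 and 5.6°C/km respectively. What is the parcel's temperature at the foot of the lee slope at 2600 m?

From 600 m to 2100 m (dry): cools by 9.9 × 1.5 = 14.85°C, giving -7.75°C.
From 2100 m to 3100 m (saturated): cools by 5.6 × 1 = 5.6°C, giving -13.35°C.
From 3100 m to 2600 m (dry descent): warms by 9.9 × 0.5 = 4.95°C, giving -8.4°C.

-8.4°C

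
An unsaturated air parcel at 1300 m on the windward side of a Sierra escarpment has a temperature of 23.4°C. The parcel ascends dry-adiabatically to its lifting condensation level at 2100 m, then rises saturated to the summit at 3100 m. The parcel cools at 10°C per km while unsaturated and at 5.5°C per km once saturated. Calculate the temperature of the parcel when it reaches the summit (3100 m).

9.9°C

1300–2100 m, dry: Δz = 0.8 km ⇒ ΔT = -8°C; T = 15.4°C
2100–3100 m, saturated: Δz = 1 km ⇒ ΔT = -5.5°C; T = 9.9°C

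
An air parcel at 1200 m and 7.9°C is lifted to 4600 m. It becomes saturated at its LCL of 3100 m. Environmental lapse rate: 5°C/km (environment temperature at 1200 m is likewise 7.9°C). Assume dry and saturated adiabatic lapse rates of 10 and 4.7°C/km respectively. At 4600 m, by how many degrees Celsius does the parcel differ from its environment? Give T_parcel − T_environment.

Parcel:
  1200–3100 m, dry: Δz = 1.9 km ⇒ ΔT = -19°C; T = -11.1°C
  3100–4600 m, saturated: Δz = 1.5 km ⇒ ΔT = -7.05°C; T = -18.15°C
Environment:
  1200–4600 m, environment: Δz = 3.4 km ⇒ ΔT = -17°C; T = -9.1°C
T_parcel − T_env = -18.15 − (-9.1) = -9.05°C

-9.05°C (parcel cooler than environment)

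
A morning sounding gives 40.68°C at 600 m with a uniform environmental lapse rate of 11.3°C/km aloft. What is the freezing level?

4200 m

Height above start = (40.68 − 0) / 11.3 = 3.6 km
Altitude = 600 m + 3600 m = 4200 m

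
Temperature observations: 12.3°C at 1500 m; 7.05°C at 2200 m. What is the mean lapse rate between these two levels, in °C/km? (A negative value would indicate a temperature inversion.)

7.5°C/km

Γ = −ΔT/Δz = (12.3 − 7.05) / (2200 − 1500) m
  = 5.25°C / 0.7 km = 7.5°C/km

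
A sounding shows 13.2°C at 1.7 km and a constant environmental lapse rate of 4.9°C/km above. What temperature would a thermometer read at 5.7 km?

1700–5700 m, environmental: Δz = 4 km ⇒ ΔT = -19.6°C; T = -6.4°C

-6.4°C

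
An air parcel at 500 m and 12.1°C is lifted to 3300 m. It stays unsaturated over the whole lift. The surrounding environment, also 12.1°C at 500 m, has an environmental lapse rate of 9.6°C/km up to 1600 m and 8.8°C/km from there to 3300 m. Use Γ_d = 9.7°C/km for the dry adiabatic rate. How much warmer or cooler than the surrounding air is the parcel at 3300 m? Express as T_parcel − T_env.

Parcel:
  500–3300 m, dry: Δz = 2.8 km ⇒ ΔT = -27.16°C; T = -15.06°C
Environment:
  500–1600 m, environment, lower layer: Δz = 1.1 km ⇒ ΔT = -10.56°C; T = 1.54°C
  1600–3300 m, environment, upper layer: Δz = 1.7 km ⇒ ΔT = -14.96°C; T = -13.42°C
T_parcel − T_env = -15.06 − (-13.42) = -1.64°C

-1.64°C (parcel cooler than environment)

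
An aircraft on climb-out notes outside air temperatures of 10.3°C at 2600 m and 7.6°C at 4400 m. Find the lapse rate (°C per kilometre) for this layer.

1.5°C/km

Γ = −ΔT/Δz = (10.3 − 7.6) / (4400 − 2600) m
  = 2.7°C / 1.8 km = 1.5°C/km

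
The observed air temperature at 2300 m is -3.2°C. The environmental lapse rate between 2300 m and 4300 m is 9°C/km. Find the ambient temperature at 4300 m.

From 2300 m to 4300 m (environmental): cools by 9 × 2 = 18°C, giving -21.2°C.

-21.2°C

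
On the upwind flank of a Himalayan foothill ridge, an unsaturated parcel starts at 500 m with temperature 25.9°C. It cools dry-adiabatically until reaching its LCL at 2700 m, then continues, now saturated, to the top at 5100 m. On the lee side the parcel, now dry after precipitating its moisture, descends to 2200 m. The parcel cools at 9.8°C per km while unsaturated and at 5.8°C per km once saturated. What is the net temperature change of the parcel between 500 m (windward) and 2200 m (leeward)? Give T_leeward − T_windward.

-7.06°C

500 → 2700 m (dry, 9.8°C/km): ΔT = -9.8 × 2.2 = -21.56°C → T = 4.34°C
2700 → 5100 m (saturated, 5.8°C/km): ΔT = -5.8 × 2.4 = -13.92°C → T = -9.58°C
5100 → 2200 m (dry descent, 9.8°C/km): ΔT = +9.8 × 2.9 = +28.42°C → T = 18.84°C
Net change vs windward start: 18.84 − 25.9 = -7.06°C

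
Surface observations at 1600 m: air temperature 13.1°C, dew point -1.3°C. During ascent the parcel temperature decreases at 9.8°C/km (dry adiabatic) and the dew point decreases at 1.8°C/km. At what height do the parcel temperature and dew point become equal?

3400 m

T and T_d converge at 9.8 − 1.8 = 8°C per km
Height above start = (13.1 − (-1.3)) / 8 = 1.8 km
LCL altitude = 1600 m + 1800 m = 3400 m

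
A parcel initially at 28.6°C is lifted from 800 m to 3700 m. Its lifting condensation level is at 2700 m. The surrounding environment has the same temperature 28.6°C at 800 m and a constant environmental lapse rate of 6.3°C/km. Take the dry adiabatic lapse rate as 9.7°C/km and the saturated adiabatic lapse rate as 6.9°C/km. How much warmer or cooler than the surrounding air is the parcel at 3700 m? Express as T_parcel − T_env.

-7.06°C (parcel cooler than environment)

Parcel:
  800 → 2700 m (dry, 9.7°C/km): ΔT = -9.7 × 1.9 = -18.43°C → T = 10.17°C
  2700 → 3700 m (saturated, 6.9°C/km): ΔT = -6.9 × 1 = -6.9°C → T = 3.27°C
Environment:
  800 → 3700 m (environment, 6.3°C/km): ΔT = -6.3 × 2.9 = -18.27°C → T = 10.33°C
T_parcel − T_env = 3.27 − 10.33 = -7.06°C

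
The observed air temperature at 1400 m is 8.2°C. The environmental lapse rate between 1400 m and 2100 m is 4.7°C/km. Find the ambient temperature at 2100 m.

4.91°C

1400–2100 m, environmental: Δz = 0.7 km ⇒ ΔT = -3.29°C; T = 4.91°C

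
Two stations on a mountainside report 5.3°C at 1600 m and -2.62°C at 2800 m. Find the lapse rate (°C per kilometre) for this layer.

6.6°C/km

Γ = −ΔT/Δz = (5.3 − (-2.62)) / (2800 − 1600) m
  = 7.92°C / 1.2 km = 6.6°C/km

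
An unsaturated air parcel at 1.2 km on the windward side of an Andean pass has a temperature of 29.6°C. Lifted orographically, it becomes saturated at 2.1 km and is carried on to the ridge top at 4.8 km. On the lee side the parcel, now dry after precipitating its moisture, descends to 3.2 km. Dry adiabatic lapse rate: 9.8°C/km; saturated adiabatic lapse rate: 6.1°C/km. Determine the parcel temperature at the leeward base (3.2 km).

1200–2100 m, dry: Δz = 0.9 km ⇒ ΔT = -8.82°C; T = 20.78°C
2100–4800 m, saturated: Δz = 2.7 km ⇒ ΔT = -16.47°C; T = 4.31°C
4800–3200 m, dry descent: Δz = 1.6 km ⇒ ΔT = +15.68°C; T = 19.99°C

19.99°C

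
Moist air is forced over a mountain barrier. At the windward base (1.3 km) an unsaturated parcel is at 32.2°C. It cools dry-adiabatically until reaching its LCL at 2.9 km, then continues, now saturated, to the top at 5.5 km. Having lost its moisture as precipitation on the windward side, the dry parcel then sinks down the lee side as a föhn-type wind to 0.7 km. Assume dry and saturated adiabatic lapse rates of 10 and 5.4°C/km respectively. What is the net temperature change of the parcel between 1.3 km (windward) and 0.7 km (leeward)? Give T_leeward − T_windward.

+17.96°C

Dry to 2900 m: -10 × 1.6 km = -16°C, so T = 16.2°C.
Saturated to 5500 m: -5.4 × 2.6 km = -14.04°C, so T = 2.16°C.
Dry descent to 700 m: +10 × 4.8 km = +48°C, so T = 50.16°C.
Net change vs windward start: 50.16 − 32.2 = +17.96°C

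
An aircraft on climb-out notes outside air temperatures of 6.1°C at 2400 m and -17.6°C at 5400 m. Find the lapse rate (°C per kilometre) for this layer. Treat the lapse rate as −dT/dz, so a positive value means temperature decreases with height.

7.9°C/km

Γ = −ΔT/Δz = (6.1 − (-17.6)) / (5400 − 2400) m
  = 23.7°C / 3 km = 7.9°C/km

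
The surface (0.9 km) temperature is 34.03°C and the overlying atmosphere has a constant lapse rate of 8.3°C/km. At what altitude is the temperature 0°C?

5 km

Height above start = (34.03 − 0) / 8.3 = 4.1 km
Altitude = 900 m + 4100 m = 5000 m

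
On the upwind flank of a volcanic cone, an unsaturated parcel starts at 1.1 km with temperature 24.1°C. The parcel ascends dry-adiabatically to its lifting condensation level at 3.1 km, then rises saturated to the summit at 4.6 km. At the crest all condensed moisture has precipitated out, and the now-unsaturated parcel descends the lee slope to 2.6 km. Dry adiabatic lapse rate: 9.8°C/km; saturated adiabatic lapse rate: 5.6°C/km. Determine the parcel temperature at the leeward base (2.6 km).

15.7°C

Dry to 3100 m: -9.8 × 2 km = -19.6°C, so T = 4.5°C.
Saturated to 4600 m: -5.6 × 1.5 km = -8.4°C, so T = -3.9°C.
Dry descent to 2600 m: +9.8 × 2 km = +19.6°C, so T = 15.7°C.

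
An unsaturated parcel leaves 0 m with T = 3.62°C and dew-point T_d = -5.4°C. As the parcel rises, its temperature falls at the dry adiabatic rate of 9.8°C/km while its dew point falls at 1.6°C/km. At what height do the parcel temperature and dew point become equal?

T and T_d converge at 9.8 − 1.6 = 8.2°C per km
Height above start = (3.62 − (-5.4)) / 8.2 = 1.1 km
LCL altitude = 0 m + 1100 m = 1100 m

1100 m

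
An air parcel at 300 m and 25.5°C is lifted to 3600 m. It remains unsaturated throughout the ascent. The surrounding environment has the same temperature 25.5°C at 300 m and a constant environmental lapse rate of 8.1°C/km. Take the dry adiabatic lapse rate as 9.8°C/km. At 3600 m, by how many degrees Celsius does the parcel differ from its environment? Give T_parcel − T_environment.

Parcel:
  From 300 m to 3600 m (dry): cools by 9.8 × 3.3 = 32.34°C, giving -6.84°C.
Environment:
  From 300 m to 3600 m (environment): cools by 8.1 × 3.3 = 26.73°C, giving -1.23°C.
T_parcel − T_env = -6.84 − (-1.23) = -5.61°C

-5.61°C (parcel cooler than environment)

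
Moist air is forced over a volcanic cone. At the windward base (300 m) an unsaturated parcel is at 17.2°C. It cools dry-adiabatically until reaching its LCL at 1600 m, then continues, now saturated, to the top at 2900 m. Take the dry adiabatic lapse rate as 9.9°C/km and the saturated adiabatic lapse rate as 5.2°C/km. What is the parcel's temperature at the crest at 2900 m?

-2.43°C

Dry to 1600 m: -9.9 × 1.3 km = -12.87°C, so T = 4.33°C.
Saturated to 2900 m: -5.2 × 1.3 km = -6.76°C, so T = -2.43°C.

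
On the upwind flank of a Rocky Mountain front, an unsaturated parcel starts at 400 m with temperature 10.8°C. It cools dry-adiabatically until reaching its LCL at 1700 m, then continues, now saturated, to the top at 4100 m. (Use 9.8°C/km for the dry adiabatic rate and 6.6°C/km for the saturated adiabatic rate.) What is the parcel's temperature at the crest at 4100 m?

-17.78°C

From 400 m to 1700 m (dry): cools by 9.8 × 1.3 = 12.74°C, giving -1.94°C.
From 1700 m to 4100 m (saturated): cools by 6.6 × 2.4 = 15.84°C, giving -17.78°C.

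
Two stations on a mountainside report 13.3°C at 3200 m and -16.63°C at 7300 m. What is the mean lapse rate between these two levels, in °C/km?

Γ = −ΔT/Δz = (13.3 − (-16.63)) / (7300 − 3200) m
  = 29.93°C / 4.1 km = 7.3°C/km

7.3°C/km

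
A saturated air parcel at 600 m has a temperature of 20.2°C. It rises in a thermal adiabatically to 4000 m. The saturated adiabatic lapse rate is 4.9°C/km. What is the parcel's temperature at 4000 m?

Saturated adiabatic to 4000 m: -4.9 × 3.4 km = -16.66°C, so T = 3.54°C.

3.54°C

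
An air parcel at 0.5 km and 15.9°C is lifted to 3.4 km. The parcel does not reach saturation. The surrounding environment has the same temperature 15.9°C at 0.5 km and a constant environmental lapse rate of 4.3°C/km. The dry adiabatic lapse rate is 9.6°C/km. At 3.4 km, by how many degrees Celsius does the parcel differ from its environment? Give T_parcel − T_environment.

Parcel:
  From 500 m to 3400 m (dry): cools by 9.6 × 2.9 = 27.84°C, giving -11.94°C.
Environment:
  From 500 m to 3400 m (environment): cools by 4.3 × 2.9 = 12.47°C, giving 3.43°C.
T_parcel − T_env = -11.94 − 3.43 = -15.37°C

-15.37°C (parcel cooler than environment)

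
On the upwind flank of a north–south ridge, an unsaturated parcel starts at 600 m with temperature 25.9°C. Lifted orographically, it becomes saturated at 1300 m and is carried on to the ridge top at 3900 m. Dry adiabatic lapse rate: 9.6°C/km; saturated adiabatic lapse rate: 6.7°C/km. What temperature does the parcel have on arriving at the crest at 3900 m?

Dry to 1300 m: -9.6 × 0.7 km = -6.72°C, so T = 19.18°C.
Saturated to 3900 m: -6.7 × 2.6 km = -17.42°C, so T = 1.76°C.

1.76°C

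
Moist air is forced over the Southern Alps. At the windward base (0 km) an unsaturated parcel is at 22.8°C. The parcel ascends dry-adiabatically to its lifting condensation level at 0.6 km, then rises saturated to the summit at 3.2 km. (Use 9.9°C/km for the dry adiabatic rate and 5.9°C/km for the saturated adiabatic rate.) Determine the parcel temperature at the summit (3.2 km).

1.52°C

From 0 m to 600 m (dry): cools by 9.9 × 0.6 = 5.94°C, giving 16.86°C.
From 600 m to 3200 m (saturated): cools by 5.9 × 2.6 = 15.34°C, giving 1.52°C.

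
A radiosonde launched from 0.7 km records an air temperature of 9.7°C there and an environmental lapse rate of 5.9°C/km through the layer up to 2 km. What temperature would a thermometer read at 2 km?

2.03°C

700 → 2000 m (environmental, 5.9°C/km): ΔT = -5.9 × 1.3 = -7.67°C → T = 2.03°C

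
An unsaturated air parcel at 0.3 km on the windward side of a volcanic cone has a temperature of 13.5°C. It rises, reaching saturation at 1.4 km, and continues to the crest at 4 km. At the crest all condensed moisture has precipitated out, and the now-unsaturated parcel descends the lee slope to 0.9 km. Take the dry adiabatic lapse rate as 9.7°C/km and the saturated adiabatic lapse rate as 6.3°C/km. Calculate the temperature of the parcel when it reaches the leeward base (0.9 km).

16.52°C

Dry to 1400 m: -9.7 × 1.1 km = -10.67°C, so T = 2.83°C.
Saturated to 4000 m: -6.3 × 2.6 km = -16.38°C, so T = -13.55°C.
Dry descent to 900 m: +9.7 × 3.1 km = +30.07°C, so T = 16.52°C.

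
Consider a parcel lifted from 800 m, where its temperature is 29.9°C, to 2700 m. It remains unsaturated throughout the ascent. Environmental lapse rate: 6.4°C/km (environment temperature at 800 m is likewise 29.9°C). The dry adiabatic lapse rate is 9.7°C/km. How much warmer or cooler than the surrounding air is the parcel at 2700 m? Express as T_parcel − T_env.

Parcel:
  From 800 m to 2700 m (dry): cools by 9.7 × 1.9 = 18.43°C, giving 11.47°C.
Environment:
  From 800 m to 2700 m (environment): cools by 6.4 × 1.9 = 12.16°C, giving 17.74°C.
T_parcel − T_env = 11.47 − 17.74 = -6.27°C

-6.27°C (parcel cooler than environment)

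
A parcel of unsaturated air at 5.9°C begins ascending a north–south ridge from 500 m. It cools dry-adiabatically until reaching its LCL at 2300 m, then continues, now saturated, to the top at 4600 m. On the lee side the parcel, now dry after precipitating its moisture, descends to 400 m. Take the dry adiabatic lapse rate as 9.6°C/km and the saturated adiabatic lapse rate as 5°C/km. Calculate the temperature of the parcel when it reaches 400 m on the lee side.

From 500 m to 2300 m (dry): cools by 9.6 × 1.8 = 17.28°C, giving -11.38°C.
From 2300 m to 4600 m (saturated): cools by 5 × 2.3 = 11.5°C, giving -22.88°C.
From 4600 m to 400 m (dry descent): warms by 9.6 × 4.2 = 40.32°C, giving 17.44°C.

17.44°C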